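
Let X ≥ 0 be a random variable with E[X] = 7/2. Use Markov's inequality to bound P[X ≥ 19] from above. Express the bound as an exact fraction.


μ = E[X] = 7/2, a = 19.
Markov: P[X ≥ 19] ≤ μ/a = (7/2)/19 = 7/38.
Numerically: ≈ 0.18421.
(Since a = 19 > μ = 3.50000, the bound 7/38 is < 1 and informative.)

P[X ≥ 19] ≤ 7/38 ≈ 0.18421.


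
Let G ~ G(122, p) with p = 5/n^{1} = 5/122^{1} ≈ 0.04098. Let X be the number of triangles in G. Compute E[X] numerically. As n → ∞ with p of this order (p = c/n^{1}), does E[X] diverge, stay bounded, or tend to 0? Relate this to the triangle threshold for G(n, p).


Number of potential triangles: C(122, 3) = 295240.
Each occurs with probability p³ ≈ (0.04098)³ ≈ 6.883836e-05.
By linearity: E[X] = C(122, 3)·p³ ≈ 295240 · 6.883836e-05 ≈ 20.3238.
Here α = 1, so p = 5/n is exactly at the triangle threshold p ~ 1/n. Asymptotically E[X] → c³/6 = 5³/6 = 125/6 ≈ 20.8333, a bounded constant. In this regime the triangle count is asymptotically Poisson(c³/6).

E[X] ≈ 20.3238; in regime p = Θ(1/n^{1}) E[X] stays bounded (at the triangle threshold p ~ 1/n).


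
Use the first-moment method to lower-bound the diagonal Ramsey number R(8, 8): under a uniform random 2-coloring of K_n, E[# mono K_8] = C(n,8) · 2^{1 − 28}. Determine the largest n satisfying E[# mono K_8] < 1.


We need C(n, 8) · 2^{1 − 28} < 1, i.e. C(n, 8) < 2^{28 − 1} = 134217728.
Check values of n near the boundary:
  n = 40: C(40, 8) = 76904685; 76904685 < 134217728? YES
  n = 41: C(41, 8) = 95548245; 95548245 < 134217728? YES
  n = 42: C(42, 8) = 118030185; 118030185 < 134217728? YES
  n = 43: C(43, 8) = 145008513; 145008513 < 134217728? NO
The largest n with C(n, 8) < 134217728 is n = 42 (where E[X] = 118030185/134217728 ≈ 0.879). Hence R(8, 8) > 42, i.e. R(8, 8) ≥ 43.

Largest n = 42; hence R(8, 8) > 42.


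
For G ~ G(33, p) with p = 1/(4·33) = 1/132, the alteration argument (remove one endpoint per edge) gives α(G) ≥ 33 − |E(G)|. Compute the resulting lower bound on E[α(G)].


E[|E(G)|] = C(33, 2)·p = 528 · (1/132) = 4.
E[α(G)] ≥ n − E[|E(G)|] = 33 − 4 = 29.
Numerically: ≈ 29.00000.
(This is only a lower bound; the true E[α(G)] may be larger.)

E[α(G)] ≥ 29 ≈ 29.00000.


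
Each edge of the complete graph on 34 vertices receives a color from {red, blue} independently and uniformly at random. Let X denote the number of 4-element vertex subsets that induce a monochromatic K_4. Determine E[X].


Let X = Σ_S X_S over the C(34, 4) = 46376 subsets S of size 4, where X_S = 1 if the K_4 on S is monochromatic.
For a fixed S, the K_4 on S has C(4, 2) = 6 edges. P[all 6 edges red] = (1/2)^6, and likewise for blue, so P[monochromatic] = 2·(1/2)^6 = 2^{1 − 6} = 1/32.
Summing: E[X] = C(34, 4) · 2^{1 − 6} = 46376 · 1/32 = 5797/4.
Numerically: E[X] ≈ 1449.250000.

E[X] = C(34,4)·2^(1−C(4,2)) = 5797/4 ≈ 1449.250000.


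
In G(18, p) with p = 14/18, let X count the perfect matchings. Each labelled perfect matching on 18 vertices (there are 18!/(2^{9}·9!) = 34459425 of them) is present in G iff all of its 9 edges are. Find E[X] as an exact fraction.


K_18 has 18!/(2^{9}·9!) = 34459425 labelled perfect matchings.
For each such perfect matching H, let X_H = 1 if all 9 edges of H are present in G. Then P[X_H = 1] = p^{9} = (7/9)^{9} = 40353607/387420489.
Summing the indicators: E[X] = Σ_H E[X_H] = 34459425 · p^{9} = 34459425 · 40353607/387420489 = 17167433257975/4782969.
Numerically: E[X] ≈ 3.58928e+06.

E[X] = 34459425 · (7/9)^{9} = 17167433257975/4782969 ≈ 3.58928e+06.


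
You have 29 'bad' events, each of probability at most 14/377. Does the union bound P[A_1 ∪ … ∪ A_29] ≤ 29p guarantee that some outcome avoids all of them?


Union bound: P[∪_{i=1}^{29} A_i] ≤ Σ_i P[A_i] ≤ 29·p = 29·(14/377) = 14/13.
Numerically: 14/13 ≈ 1.0769.
Is 14/13 < 1? NO.
Since the bound 14/13 is ≥ 1, the union bound is uninformative here; it does NOT by itself certify existence.

29·p = 14/13 ≈ 1.0769; existence NOT certified by the union bound.


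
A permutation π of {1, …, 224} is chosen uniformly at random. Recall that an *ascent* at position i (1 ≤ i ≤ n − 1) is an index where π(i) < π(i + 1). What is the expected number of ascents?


Write X = Σ X_I over i = 1, …, 223, with X_I the indicator of one ascent.
There are 223 indicators.
For each fixed i, the pair (π(i), π(i+1)) is a uniformly random ordered pair of distinct values from {1, …, 224}; by symmetry P[π(i) < π(i+1)] = 1/2.
By linearity: E[X] = 223 · (1/2) = (224 − 1) · (1/2) = 223/2 ≈ 111.5000.

E[X] = 223/2 = 111.5000.


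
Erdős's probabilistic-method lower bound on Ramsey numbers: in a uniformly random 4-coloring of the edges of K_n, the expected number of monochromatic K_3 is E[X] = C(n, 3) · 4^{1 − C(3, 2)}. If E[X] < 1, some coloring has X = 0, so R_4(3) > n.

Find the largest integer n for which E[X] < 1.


We need C(n, 3) · 4^{1 − 3} < 1, i.e. C(n, 3) < 4^{3 − 1} = 16.
Check values of n near the boundary:
  n = 3: C(3, 3) = 1; 1 < 16? YES
  n = 4: C(4, 3) = 4; 4 < 16? YES
  n = 5: C(5, 3) = 10; 10 < 16? YES
  n = 6: C(6, 3) = 20; 20 < 16? NO
  n = 7: C(7, 3) = 35; 35 < 16? NO
  n = 8: C(8, 3) = 56; 56 < 16? NO
The largest n with C(n, 3) < 16 is n = 5 (where E[X] = 5/8 ≈ 0.62500). Hence R_4(3) > 5, i.e. R_4(3) ≥ 6.

Largest n = 5; hence R_4(3) > 5.


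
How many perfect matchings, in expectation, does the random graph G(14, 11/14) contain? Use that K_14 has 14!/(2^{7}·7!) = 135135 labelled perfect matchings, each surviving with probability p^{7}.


K_14 has 14!/(2^{7}·7!) = 135135 labelled perfect matchings.
For each such perfect matching H, let X_H = 1 if all 7 edges of H are present in G. Then P[X_H = 1] = p^{7} = (11/14)^{7} = 19487171/105413504.
By linearity of expectation: E[X] = Σ_H E[X_H] = 135135 · p^{7} = 135135 · 19487171/105413504 = 376199836155/15059072.
Numerically: E[X] ≈ 2.5e+04.

E[X] = 135135 · (11/14)^{7} = 376199836155/15059072 ≈ 2.5e+04.


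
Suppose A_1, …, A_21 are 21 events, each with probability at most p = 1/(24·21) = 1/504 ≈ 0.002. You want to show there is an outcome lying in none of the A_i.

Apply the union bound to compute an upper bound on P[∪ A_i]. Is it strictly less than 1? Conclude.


Union bound: P[∪_{i=1}^{21} A_i] ≤ Σ_i P[A_i] ≤ 21·p = 21·(1/504) = 1/24.
Numerically: 1/24 ≈ 0.042.
Is 1/24 < 1? YES.
Since P[∪ A_i] ≤ 1/24 < 1, the complement has P[∩ A_i^c] ≥ 1 − 1/24 = 23/24 > 0, so some outcome avoids every A_i.

21·p = 1/24 ≈ 0.042; existence CERTIFIED by the union bound.


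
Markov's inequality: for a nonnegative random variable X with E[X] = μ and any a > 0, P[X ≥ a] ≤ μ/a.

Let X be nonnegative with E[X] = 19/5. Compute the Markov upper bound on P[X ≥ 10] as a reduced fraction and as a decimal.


μ = E[X] = 19/5, a = 10.
Markov: P[X ≥ 10] ≤ μ/a = (19/5)/10 = 19/50.
Numerically: ≈ 0.380000.
(Since a = 10 > μ = 3.800000, the bound 19/50 is < 1 and informative.)

P[X ≥ 10] ≤ 19/50 ≈ 0.380000.


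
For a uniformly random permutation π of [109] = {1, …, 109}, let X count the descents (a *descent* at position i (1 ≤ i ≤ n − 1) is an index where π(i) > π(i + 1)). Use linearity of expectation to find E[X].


Write X = Σ X_I over i = 1, …, 108, with X_I the indicator of one descent.
There are 108 indicators.
For each fixed i, the pair (π(i), π(i+1)) is a uniformly random ordered pair of distinct values from {1, …, 109}; by symmetry P[π(i) > π(i+1)] = 1/2.
By linearity: E[X] = 108 · (1/2) = (109 − 1) · (1/2) = 54 ≈ 54.0000.

E[X] = 54 = 54.0000.


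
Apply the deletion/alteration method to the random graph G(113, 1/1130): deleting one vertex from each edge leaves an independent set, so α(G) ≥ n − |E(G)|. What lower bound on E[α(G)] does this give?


E[|E(G)|] = C(113, 2)·p = 6328 · (1/1130) = 28/5.
E[α(G)] ≥ n − E[|E(G)|] = 113 − 28/5 = 537/5.
Numerically: ≈ 107.400.
(This is only a lower bound; the true E[α(G)] may be larger.)

E[α(G)] ≥ 537/5 ≈ 107.400.


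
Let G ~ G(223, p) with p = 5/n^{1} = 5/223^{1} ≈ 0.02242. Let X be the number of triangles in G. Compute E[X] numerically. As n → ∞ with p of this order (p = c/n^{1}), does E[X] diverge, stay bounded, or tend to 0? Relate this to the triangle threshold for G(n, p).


Number of potential triangles: C(223, 3) = 1823471.
Each occurs with probability p³ ≈ (0.02242)³ ≈ 1.127186e-05.
By linearity: E[X] = C(223, 3)·p³ ≈ 1823471 · 1.127186e-05 ≈ 20.5539.
Here α = 1, so p = 5/n is exactly at the triangle threshold p ~ 1/n. Asymptotically E[X] → c³/6 = 5³/6 = 125/6 ≈ 20.8333, a bounded constant. In this regime the triangle count is asymptotically Poisson(c³/6).

E[X] ≈ 20.5539; in regime p = Θ(1/n^{1}) E[X] stays bounded (at the triangle threshold p ~ 1/n).


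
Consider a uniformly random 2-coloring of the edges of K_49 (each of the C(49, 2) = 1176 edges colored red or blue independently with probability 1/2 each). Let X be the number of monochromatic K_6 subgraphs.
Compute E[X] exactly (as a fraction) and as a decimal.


Let X = Σ_S X_S over the C(49, 6) = 13983816 subsets S of size 6, where X_S = 1 if the K_6 on S is monochromatic.
For a fixed S, the K_6 on S has C(6, 2) = 15 edges. P[all 15 edges red] = (1/2)^15, and likewise for blue, so P[monochromatic] = 2·(1/2)^15 = 2^{1 − 15} = 1/16384.
By linearity of expectation: E[X] = C(49, 6) · 2^{1 − 15} = 13983816 · 1/16384 = 1747977/2048.
Numerically: E[X] ≈ 853.50439.

E[X] = C(49,6)·2^(1−C(6,2)) = 1747977/2048 ≈ 853.50439.


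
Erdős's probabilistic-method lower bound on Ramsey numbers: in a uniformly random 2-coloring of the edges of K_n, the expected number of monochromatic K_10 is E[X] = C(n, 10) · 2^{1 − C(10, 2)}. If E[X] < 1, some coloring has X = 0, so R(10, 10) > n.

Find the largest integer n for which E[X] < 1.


We need C(n, 10) · 2^{1 − 45} < 1, i.e. C(n, 10) < 2^{45 − 1} = 17592186044416.
Check values of n near the boundary:
  n = 95: C(95, 10) = 10104934117421; 10104934117421 < 17592186044416? YES
  n = 96: C(96, 10) = 11279926456656; 11279926456656 < 17592186044416? YES
  n = 97: C(97, 10) = 12576469727536; 12576469727536 < 17592186044416? YES
  n = 98: C(98, 10) = 14005614014756; 14005614014756 < 17592186044416? YES
  n = 99: C(99, 10) = 15579278510796; 15579278510796 < 17592186044416? YES
  n = 100: C(100, 10) = 17310309456440; 17310309456440 < 17592186044416? YES
  n = 101: C(101, 10) = 19212541264840; 19212541264840 < 17592186044416? NO
The largest n with C(n, 10) < 17592186044416 is n = 100 (where E[X] = 2163788682055/2199023255552 ≈ 0.98398). Hence R(10, 10) > 100, i.e. R(10, 10) ≥ 101.

Largest n = 100; hence R(10, 10) > 100.


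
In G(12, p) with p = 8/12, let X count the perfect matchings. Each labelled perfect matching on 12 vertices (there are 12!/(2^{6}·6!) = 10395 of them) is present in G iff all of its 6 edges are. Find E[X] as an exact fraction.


K_12 has 12!/(2^{6}·6!) = 10395 labelled perfect matchings.
For each such perfect matching H, let X_H = 1 if all 6 edges of H are present in G. Then P[X_H = 1] = p^{6} = (2/3)^{6} = 64/729.
By linearity of expectation: E[X] = Σ_H E[X_H] = 10395 · p^{6} = 10395 · 64/729 = 24640/27.
Numerically: E[X] ≈ 913.

E[X] = 10395 · (2/3)^{6} = 24640/27 ≈ 913.


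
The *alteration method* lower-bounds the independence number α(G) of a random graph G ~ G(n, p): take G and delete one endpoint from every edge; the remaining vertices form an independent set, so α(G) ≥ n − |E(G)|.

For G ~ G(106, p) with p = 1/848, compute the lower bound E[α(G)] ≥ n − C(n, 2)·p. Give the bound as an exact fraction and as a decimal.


E[|E(G)|] = C(106, 2)·p = 5565 · (1/848) = 105/16.
E[α(G)] ≥ n − E[|E(G)|] = 106 − 105/16 = 1591/16.
Numerically: ≈ 99.437500.
(This is only a lower bound; the true E[α(G)] may be larger.)

E[α(G)] ≥ 1591/16 ≈ 99.437500.


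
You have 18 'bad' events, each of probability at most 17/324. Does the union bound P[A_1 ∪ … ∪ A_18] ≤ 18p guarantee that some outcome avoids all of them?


Union bound: P[∪_{i=1}^{18} A_i] ≤ Σ_i P[A_i] ≤ 18·p = 18·(17/324) = 17/18.
Numerically: 17/18 ≈ 0.944444.
Is 17/18 < 1? YES.
Since P[∪ A_i] ≤ 17/18 < 1, the complement has P[∩ A_i^c] ≥ 1 − 17/18 = 1/18 > 0, so some outcome avoids every A_i.

18·p = 17/18 ≈ 0.944444; existence CERTIFIED by the union bound.


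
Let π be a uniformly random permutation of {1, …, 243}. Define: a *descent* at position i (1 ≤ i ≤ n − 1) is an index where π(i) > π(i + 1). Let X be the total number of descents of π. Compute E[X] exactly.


Write X = Σ X_I over i = 1, …, 242, with X_I the indicator of one descent.
There are 242 indicators.
For each fixed i, the pair (π(i), π(i+1)) is a uniformly random ordered pair of distinct values from {1, …, 243}; by symmetry P[π(i) > π(i+1)] = 1/2.
By linearity: E[X] = 242 · (1/2) = (243 − 1) · (1/2) = 121 ≈ 121.000000.

E[X] = 121 = 121.000000.


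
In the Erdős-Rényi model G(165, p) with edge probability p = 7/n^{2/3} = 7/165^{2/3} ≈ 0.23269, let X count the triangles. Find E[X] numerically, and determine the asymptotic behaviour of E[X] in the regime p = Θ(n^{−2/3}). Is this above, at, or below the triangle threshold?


Number of potential triangles: C(165, 3) = 735130.
Each occurs with probability p³ ≈ (0.23269)³ ≈ 1.2598714e-02.
By linearity: E[X] = C(165, 3)·p³ ≈ 735130 · 1.2598714e-02 ≈ 9261.69293.
Since α = 2/3 < 1, p = c/n^{2/3} ≫ 1/n is above the triangle threshold p ~ 1/n. Asymptotically E[X] ~ (c³/6)·n^{3(1−α)} = (7³/6)·n^{1} → ∞; triangles are abundant w.h.p.

E[X] ≈ 9261.69293; in regime p = Θ(1/n^{2/3}) E[X] diverges (above the triangle threshold p ~ 1/n).


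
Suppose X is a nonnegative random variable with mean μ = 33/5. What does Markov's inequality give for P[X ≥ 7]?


μ = E[X] = 33/5, a = 7.
Markov: P[X ≥ 7] ≤ μ/a = (33/5)/7 = 33/35.
Numerically: ≈ 0.942857.
(Since a = 7 > μ = 6.600000, the bound 33/35 is < 1 and informative.)

P[X ≥ 7] ≤ 33/35 ≈ 0.942857.


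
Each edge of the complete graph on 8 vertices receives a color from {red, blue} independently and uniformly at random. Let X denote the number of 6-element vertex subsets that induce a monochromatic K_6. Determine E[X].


Let X = Σ_S X_S over the C(8, 6) = 28 subsets S of size 6, where X_S = 1 if the K_6 on S is monochromatic.
For a fixed S, the K_6 on S has C(6, 2) = 15 edges. P[all 15 edges red] = (1/2)^15, and likewise for blue, so P[monochromatic] = 2·(1/2)^15 = 2^{1 − 15} = 1/16384.
Summing: E[X] = C(8, 6) · 2^{1 − 15} = 28 · 1/16384 = 7/4096.
Numerically: E[X] ≈ 0.00171.

E[X] = C(8,6)·2^(1−C(6,2)) = 7/4096 ≈ 0.00171.


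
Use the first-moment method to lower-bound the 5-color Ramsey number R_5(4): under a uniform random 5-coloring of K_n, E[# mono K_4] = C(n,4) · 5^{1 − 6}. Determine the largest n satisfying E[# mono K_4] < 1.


We need C(n, 4) · 5^{1 − 6} < 1, i.e. C(n, 4) < 5^{6 − 1} = 3125.
Check values of n near the boundary:
  n = 13: C(13, 4) = 715; 715 < 3125? YES
  n = 14: C(14, 4) = 1001; 1001 < 3125? YES
  n = 15: C(15, 4) = 1365; 1365 < 3125? YES
  n = 16: C(16, 4) = 1820; 1820 < 3125? YES
  n = 17: C(17, 4) = 2380; 2380 < 3125? YES
  n = 18: C(18, 4) = 3060; 3060 < 3125? YES
  n = 19: C(19, 4) = 3876; 3876 < 3125? NO
The largest n with C(n, 4) < 3125 is n = 18 (where E[X] = 612/625 ≈ 0.979200). Hence R_5(4) > 18, i.e. R_5(4) ≥ 19.

Largest n = 18; hence R_5(4) > 18.


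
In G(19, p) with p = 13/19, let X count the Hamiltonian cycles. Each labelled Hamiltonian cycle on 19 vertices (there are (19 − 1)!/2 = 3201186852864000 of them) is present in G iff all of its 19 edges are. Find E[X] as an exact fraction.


K_19 has (19 − 1)!/2 = 3201186852864000 labelled Hamiltonian cycles.
For each such Hamiltonian cycle H, let X_H = 1 if all 19 edges of H are present in G. Then P[X_H = 1] = p^{19} = (13/19)^{19} = 1461920290375446110677/1978419655660313589123979.
Summing the indicators: E[X] = Σ_H E[X_H] = 3201186852864000 · p^{19} = 3201186852864000 · 1461920290375446110677/1978419655660313589123979 = 4679880013484999364018134658428928000/1978419655660313589123979.
Numerically: E[X] ≈ 2.3655e+12.

E[X] = 3201186852864000 · (13/19)^{19} = 4679880013484999364018134658428928000/1978419655660313589123979 ≈ 2.3655e+12.


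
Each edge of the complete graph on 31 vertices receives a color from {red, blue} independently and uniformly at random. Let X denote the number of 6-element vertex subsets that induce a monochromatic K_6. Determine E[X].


Let X = Σ_S X_S over the C(31, 6) = 736281 subsets S of size 6, where X_S = 1 if the K_6 on S is monochromatic.
For a fixed S, the K_6 on S has C(6, 2) = 15 edges. P[all 15 edges red] = (1/2)^15, and likewise for blue, so P[monochromatic] = 2·(1/2)^15 = 2^{1 − 15} = 1/16384.
By linearity: E[X] = C(31, 6) · 2^{1 − 15} = 736281 · 1/16384 = 736281/16384.
Numerically: E[X] ≈ 44.93903.

E[X] = C(31,6)·2^(1−C(6,2)) = 736281/16384 ≈ 44.93903.


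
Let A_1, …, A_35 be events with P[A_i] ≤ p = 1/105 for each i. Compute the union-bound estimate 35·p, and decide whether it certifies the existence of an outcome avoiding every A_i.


Union bound: P[∪_{i=1}^{35} A_i] ≤ Σ_i P[A_i] ≤ 35·p = 35·(1/105) = 1/3.
Numerically: 1/3 ≈ 0.333333.
Is 1/3 < 1? YES.
Since P[∪ A_i] ≤ 1/3 < 1, the complement has P[∩ A_i^c] ≥ 1 − 1/3 = 2/3 > 0, so some outcome avoids every A_i.

35·p = 1/3 ≈ 0.333333; existence CERTIFIED by the union bound.


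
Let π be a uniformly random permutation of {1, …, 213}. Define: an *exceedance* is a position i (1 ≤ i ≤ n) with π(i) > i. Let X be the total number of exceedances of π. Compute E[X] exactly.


Write X = Σ_{i=1}^{213} X_i, where X_i = 1_{π(i) > i}.
For each fixed i, π(i) is uniform over {1, …, 213} (marginal of a uniform permutation), so P[π(i) > i] = (n − i)/n. Summing: Σ_{i=1}^{213} (n − i)/n = (0 + 1 + … + 212)/213 = 213(213 − 1)/(2·213) = (213 − 1)/2.
Hence E[X] = Σ_{i=1}^{213} (213 − i)/213 = 106 ≈ 106.0000.

E[X] = 106 = 106.0000.


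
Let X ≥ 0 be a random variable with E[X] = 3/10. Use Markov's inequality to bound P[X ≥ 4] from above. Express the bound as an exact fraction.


μ = E[X] = 3/10, a = 4.
Markov: P[X ≥ 4] ≤ μ/a = (3/10)/4 = 3/40.
Numerically: ≈ 0.075000.
(Since a = 4 > μ = 0.300000, the bound 3/40 is < 1 and informative.)

P[X ≥ 4] ≤ 3/40 ≈ 0.075000.


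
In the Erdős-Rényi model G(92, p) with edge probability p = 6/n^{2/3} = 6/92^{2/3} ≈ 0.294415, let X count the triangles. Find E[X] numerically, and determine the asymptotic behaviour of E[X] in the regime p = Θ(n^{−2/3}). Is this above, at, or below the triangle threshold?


Number of potential triangles: C(92, 3) = 125580.
Each occurs with probability p³ ≈ (0.294415)³ ≈ 2.55198488e-02.
By linearity: E[X] = C(92, 3)·p³ ≈ 125580 · 2.55198488e-02 ≈ 3204.782609.
Since α = 2/3 < 1, p = c/n^{2/3} ≫ 1/n is above the triangle threshold p ~ 1/n. Asymptotically E[X] ~ (c³/6)·n^{3(1−α)} = (6³/6)·n^{1} → ∞; triangles are abundant w.h.p.

E[X] ≈ 3204.782609; in regime p = Θ(1/n^{2/3}) E[X] diverges (above the triangle threshold p ~ 1/n).


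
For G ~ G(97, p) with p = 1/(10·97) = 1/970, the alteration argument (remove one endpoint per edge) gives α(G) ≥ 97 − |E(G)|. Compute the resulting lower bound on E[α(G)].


E[|E(G)|] = C(97, 2)·p = 4656 · (1/970) = 24/5.
E[α(G)] ≥ n − E[|E(G)|] = 97 − 24/5 = 461/5.
Numerically: ≈ 92.200000.
(This is only a lower bound; the true E[α(G)] may be larger.)

E[α(G)] ≥ 461/5 ≈ 92.200000.


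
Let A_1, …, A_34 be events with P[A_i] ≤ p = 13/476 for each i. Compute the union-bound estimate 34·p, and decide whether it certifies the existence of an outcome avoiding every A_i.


Union bound: P[∪_{i=1}^{34} A_i] ≤ Σ_i P[A_i] ≤ 34·p = 34·(13/476) = 13/14.
Numerically: 13/14 ≈ 0.92857.
Is 13/14 < 1? YES.
Since P[∪ A_i] ≤ 13/14 < 1, the complement has P[∩ A_i^c] ≥ 1 − 13/14 = 1/14 > 0, so some outcome avoids every A_i.

34·p = 13/14 ≈ 0.92857; existence CERTIFIED by the union bound.


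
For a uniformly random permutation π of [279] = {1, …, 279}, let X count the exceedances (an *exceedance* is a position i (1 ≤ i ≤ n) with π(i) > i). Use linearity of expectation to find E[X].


Write X = Σ_{i=1}^{279} X_i, where X_i = 1_{π(i) > i}.
For each fixed i, π(i) is uniform over {1, …, 279} (marginal of a uniform permutation), so P[π(i) > i] = (n − i)/n. Summing: Σ_{i=1}^{279} (n − i)/n = (0 + 1 + … + 278)/279 = 279(279 − 1)/(2·279) = (279 − 1)/2.
Hence E[X] = Σ_{i=1}^{279} (279 − i)/279 = 139 ≈ 139.000.

E[X] = 139 = 139.000.


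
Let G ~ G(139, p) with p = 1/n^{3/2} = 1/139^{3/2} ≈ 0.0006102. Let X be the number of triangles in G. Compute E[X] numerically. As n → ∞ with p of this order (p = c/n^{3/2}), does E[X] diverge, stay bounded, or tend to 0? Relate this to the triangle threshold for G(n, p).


Number of potential triangles: C(139, 3) = 437989.
Each occurs with probability p³ ≈ (0.0006102)³ ≈ 2.272131e-10.
By linearity: E[X] = C(139, 3)·p³ ≈ 437989 · 2.272131e-10 ≈ 0.0001.
Since α = 3/2 > 1, p = c/n^{3/2} = o(1/n) is below the triangle threshold p ~ 1/n. Asymptotically E[X] ~ (c³/6)·n^{3(1−α)} = (1³/6)·n^{-1.5} → 0, so by Markov's inequality G has no triangles w.h.p.

E[X] ≈ 0.0001; in regime p = Θ(1/n^{3/2}) E[X] tends to 0 (below the triangle threshold p ~ 1/n).


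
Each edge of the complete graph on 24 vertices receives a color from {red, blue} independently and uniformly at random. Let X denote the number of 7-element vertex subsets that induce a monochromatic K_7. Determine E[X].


Let X = Σ_S X_S over the C(24, 7) = 346104 subsets S of size 7, where X_S = 1 if the K_7 on S is monochromatic.
For a fixed S, the K_7 on S has C(7, 2) = 21 edges. P[all 21 edges red] = (1/2)^21, and likewise for blue, so P[monochromatic] = 2·(1/2)^21 = 2^{1 − 21} = 1/1048576.
By linearity of expectation: E[X] = C(24, 7) · 2^{1 − 21} = 346104 · 1/1048576 = 43263/131072.
Numerically: E[X] ≈ 0.330070.

E[X] = C(24,7)·2^(1−C(7,2)) = 43263/131072 ≈ 0.330070.


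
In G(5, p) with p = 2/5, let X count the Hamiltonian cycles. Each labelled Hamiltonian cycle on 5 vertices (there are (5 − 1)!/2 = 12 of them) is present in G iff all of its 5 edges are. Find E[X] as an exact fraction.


K_5 has (5 − 1)!/2 = 12 labelled Hamiltonian cycles.
For each such Hamiltonian cycle H, let X_H = 1 if all 5 edges of H are present in G. Then P[X_H = 1] = p^{5} = (2/5)^{5} = 32/3125.
By linearity: E[X] = Σ_H E[X_H] = 12 · p^{5} = 12 · 32/3125 = 384/3125.
Numerically: E[X] ≈ 0.123.

E[X] = 12 · (2/5)^{5} = 384/3125 ≈ 0.123.


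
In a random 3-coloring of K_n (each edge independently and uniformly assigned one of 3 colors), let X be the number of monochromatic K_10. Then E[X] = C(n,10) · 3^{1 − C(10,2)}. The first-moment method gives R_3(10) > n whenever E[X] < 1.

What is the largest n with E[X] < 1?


We need C(n, 10) · 3^{1 − 45} < 1, i.e. C(n, 10) < 3^{45 − 1} = 984770902183611232881.
Check values of n near the boundary:
  n = 572: C(572, 10) = 954640815642161682606; 954640815642161682606 < 984770902183611232881? YES
  n = 573: C(573, 10) = 971597135635805762226; 971597135635805762226 < 984770902183611232881? YES
  n = 574: C(574, 10) = 988824035203816502691; 988824035203816502691 < 984770902183611232881? NO
  n = 575: C(575, 10) = 1006325345561406175305; 1006325345561406175305 < 984770902183611232881? NO
  n = 576: C(576, 10) = 1024104945306307344480; 1024104945306307344480 < 984770902183611232881? NO
The largest n with C(n, 10) < 984770902183611232881 is n = 573 (where E[X] = 35985079097622435638/36472996377170786403 ≈ 0.9866225). Hence R_3(10) > 573, i.e. R_3(10) ≥ 574.

Largest n = 573; hence R_3(10) > 573.


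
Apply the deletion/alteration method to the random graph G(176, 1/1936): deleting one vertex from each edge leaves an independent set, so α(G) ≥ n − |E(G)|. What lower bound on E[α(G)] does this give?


E[|E(G)|] = C(176, 2)·p = 15400 · (1/1936) = 175/22.
E[α(G)] ≥ n − E[|E(G)|] = 176 − 175/22 = 3697/22.
Numerically: ≈ 168.045455.
(This is only a lower bound; the true E[α(G)] may be larger.)

E[α(G)] ≥ 3697/22 ≈ 168.045455.


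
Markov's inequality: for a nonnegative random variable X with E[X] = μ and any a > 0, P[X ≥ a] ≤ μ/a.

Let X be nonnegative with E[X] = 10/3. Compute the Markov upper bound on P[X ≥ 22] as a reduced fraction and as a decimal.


μ = E[X] = 10/3, a = 22.
Markov: P[X ≥ 22] ≤ μ/a = (10/3)/22 = 5/33.
Numerically: ≈ 0.1515.
(Since a = 22 > μ = 3.3333, the bound 5/33 is < 1 and informative.)

P[X ≥ 22] ≤ 5/33 ≈ 0.1515.


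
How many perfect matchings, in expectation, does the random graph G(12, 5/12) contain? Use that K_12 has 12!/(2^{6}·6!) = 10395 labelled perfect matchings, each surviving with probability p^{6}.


K_12 has 12!/(2^{6}·6!) = 10395 labelled perfect matchings.
For each such perfect matching H, let X_H = 1 if all 6 edges of H are present in G. Then P[X_H = 1] = p^{6} = (5/12)^{6} = 15625/2985984.
By linearity of expectation: E[X] = Σ_H E[X_H] = 10395 · p^{6} = 10395 · 15625/2985984 = 6015625/110592.
Numerically: E[X] ≈ 54.395.

E[X] = 10395 · (5/12)^{6} = 6015625/110592 ≈ 54.395.


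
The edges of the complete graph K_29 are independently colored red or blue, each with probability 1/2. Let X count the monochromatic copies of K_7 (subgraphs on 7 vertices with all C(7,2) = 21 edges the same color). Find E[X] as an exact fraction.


Let X = Σ_S X_S over the C(29, 7) = 1560780 subsets S of size 7, where X_S = 1 if the K_7 on S is monochromatic.
For a fixed S, the K_7 on S has C(7, 2) = 21 edges. P[all 21 edges red] = (1/2)^21, and likewise for blue, so P[monochromatic] = 2·(1/2)^21 = 2^{1 − 21} = 1/1048576.
Summing: E[X] = C(29, 7) · 2^{1 − 21} = 1560780 · 1/1048576 = 390195/262144.
Numerically: E[X] ≈ 1.48848.

E[X] = C(29,7)·2^(1−C(7,2)) = 390195/262144 ≈ 1.48848.


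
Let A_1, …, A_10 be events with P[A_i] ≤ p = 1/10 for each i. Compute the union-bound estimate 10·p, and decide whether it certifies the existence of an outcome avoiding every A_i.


Union bound: P[∪_{i=1}^{10} A_i] ≤ Σ_i P[A_i] ≤ 10·p = 10·(1/10) = 1.
Numerically: 1 ≈ 1.00000.
Is 1 < 1? NO.
Since the bound 1 is ≥ 1, the union bound is uninformative here; it does NOT by itself certify existence.

10·p = 1 ≈ 1.00000; existence NOT certified by the union bound.


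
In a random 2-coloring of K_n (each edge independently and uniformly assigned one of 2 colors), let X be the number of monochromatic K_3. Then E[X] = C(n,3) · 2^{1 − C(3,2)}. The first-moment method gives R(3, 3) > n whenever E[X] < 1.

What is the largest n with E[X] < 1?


We need C(n, 3) · 2^{1 − 3} < 1, i.e. C(n, 3) < 2^{3 − 1} = 4.
Check values of n near the boundary:
  n = 3: C(3, 3) = 1; 1 < 4? YES
  n = 4: C(4, 3) = 4; 4 < 4? NO
  n = 5: C(5, 3) = 10; 10 < 4? NO
  n = 6: C(6, 3) = 20; 20 < 4? NO
The largest n with C(n, 3) < 4 is n = 3 (where E[X] = 1/4 ≈ 0.2500000). Hence R(3, 3) > 3, i.e. R(3, 3) ≥ 4.

Largest n = 3; hence R(3, 3) > 3.


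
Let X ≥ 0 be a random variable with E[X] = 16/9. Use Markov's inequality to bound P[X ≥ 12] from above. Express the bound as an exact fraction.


μ = E[X] = 16/9, a = 12.
Markov: P[X ≥ 12] ≤ μ/a = (16/9)/12 = 4/27.
Numerically: ≈ 0.148148.
(Since a = 12 > μ = 1.777778, the bound 4/27 is < 1 and informative.)

P[X ≥ 12] ≤ 4/27 ≈ 0.148148.


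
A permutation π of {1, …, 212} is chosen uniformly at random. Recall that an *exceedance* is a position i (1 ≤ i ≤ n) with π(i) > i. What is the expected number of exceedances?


Write X = Σ_{i=1}^{212} X_i, where X_i = 1_{π(i) > i}.
For each fixed i, π(i) is uniform over {1, …, 212} (marginal of a uniform permutation), so P[π(i) > i] = (n − i)/n. Summing: Σ_{i=1}^{212} (n − i)/n = (0 + 1 + … + 211)/212 = 212(212 − 1)/(2·212) = (212 − 1)/2.
Hence E[X] = Σ_{i=1}^{212} (212 − i)/212 = 211/2 ≈ 105.50000.

E[X] = 211/2 = 105.50000.


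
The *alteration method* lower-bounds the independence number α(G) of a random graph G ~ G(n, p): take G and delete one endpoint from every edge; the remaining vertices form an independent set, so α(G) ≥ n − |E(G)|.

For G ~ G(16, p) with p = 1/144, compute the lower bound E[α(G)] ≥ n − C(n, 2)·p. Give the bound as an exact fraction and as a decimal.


E[|E(G)|] = C(16, 2)·p = 120 · (1/144) = 5/6.
E[α(G)] ≥ n − E[|E(G)|] = 16 − 5/6 = 91/6.
Numerically: ≈ 15.166667.
(This is only a lower bound; the true E[α(G)] may be larger.)

E[α(G)] ≥ 91/6 ≈ 15.166667.


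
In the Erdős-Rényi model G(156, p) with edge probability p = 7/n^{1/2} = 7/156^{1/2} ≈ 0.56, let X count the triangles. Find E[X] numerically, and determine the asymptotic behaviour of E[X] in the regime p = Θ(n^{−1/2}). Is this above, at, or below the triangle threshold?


Number of potential triangles: C(156, 3) = 620620.
Each occurs with probability p³ ≈ (0.56)³ ≈ 1.76038e-01.
By linearity: E[X] = C(156, 3)·p³ ≈ 620620 · 1.76038e-01 ≈ 109252.904.
Since α = 1/2 < 1, p = c/n^{1/2} ≫ 1/n is above the triangle threshold p ~ 1/n. Asymptotically E[X] ~ (c³/6)·n^{3(1−α)} = (7³/6)·n^{1.5} → ∞; triangles are abundant w.h.p.

E[X] ≈ 109252.904; in regime p = Θ(1/n^{1/2}) E[X] diverges (above the triangle threshold p ~ 1/n).


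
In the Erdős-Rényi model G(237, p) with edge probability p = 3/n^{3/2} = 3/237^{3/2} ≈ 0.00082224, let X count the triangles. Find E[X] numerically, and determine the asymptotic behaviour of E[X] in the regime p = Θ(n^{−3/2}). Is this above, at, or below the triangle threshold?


Number of potential triangles: C(237, 3) = 2190670.
Each occurs with probability p³ ≈ (0.00082224)³ ≈ 5.55899402e-10.
By linearity: E[X] = C(237, 3)·p³ ≈ 2190670 · 5.55899402e-10 ≈ 0.001218.
Since α = 3/2 > 1, p = c/n^{3/2} = o(1/n) is below the triangle threshold p ~ 1/n. Asymptotically E[X] ~ (c³/6)·n^{3(1−α)} = (3³/6)·n^{-1.5} → 0, so by Markov's inequality G has no triangles w.h.p.

E[X] ≈ 0.001218; in regime p = Θ(1/n^{3/2}) E[X] tends to 0 (below the triangle threshold p ~ 1/n).


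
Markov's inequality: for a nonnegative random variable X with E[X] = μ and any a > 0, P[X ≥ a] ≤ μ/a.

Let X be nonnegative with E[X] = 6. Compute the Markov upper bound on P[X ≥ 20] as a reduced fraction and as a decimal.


μ = E[X] = 6, a = 20.
Markov: P[X ≥ 20] ≤ μ/a = (6)/20 = 3/10.
Numerically: ≈ 0.30000.
(Since a = 20 > μ = 6.00000, the bound 3/10 is < 1 and informative.)

P[X ≥ 20] ≤ 3/10 ≈ 0.30000.


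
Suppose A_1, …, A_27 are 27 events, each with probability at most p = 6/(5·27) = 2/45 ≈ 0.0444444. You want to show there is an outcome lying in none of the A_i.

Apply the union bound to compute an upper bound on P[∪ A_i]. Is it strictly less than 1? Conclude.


Union bound: P[∪_{i=1}^{27} A_i] ≤ Σ_i P[A_i] ≤ 27·p = 27·(2/45) = 6/5.
Numerically: 6/5 ≈ 1.2000000.
Is 6/5 < 1? NO.
Since the bound 6/5 is ≥ 1, the union bound is uninformative here; it does NOT by itself certify existence.

27·p = 6/5 ≈ 1.2000000; existence NOT certified by the union bound.


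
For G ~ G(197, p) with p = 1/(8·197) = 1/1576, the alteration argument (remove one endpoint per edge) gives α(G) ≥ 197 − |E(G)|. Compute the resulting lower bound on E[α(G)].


E[|E(G)|] = C(197, 2)·p = 19306 · (1/1576) = 49/4.
E[α(G)] ≥ n − E[|E(G)|] = 197 − 49/4 = 739/4.
Numerically: ≈ 184.750000.
(This is only a lower bound; the true E[α(G)] may be larger.)

E[α(G)] ≥ 739/4 ≈ 184.750000.


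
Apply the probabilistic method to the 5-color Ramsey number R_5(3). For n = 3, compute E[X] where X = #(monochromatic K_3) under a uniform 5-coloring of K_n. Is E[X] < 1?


E[X] = C(3, 3) · 5^{1 − 3} = 1 · 5^{−2} = 1/25.
As a reduced fraction: E[X] = 1/25 ≈ 0.040.
Is E[X] < 1? YES.
Since E[X] < 1, there exists a 5-coloring of K_{3} with no monochromatic K_3; hence R_5(3) > 3.

E[X] = 1/25 ≈ 0.040; E[X] < 1, so R_5(3) > 3.


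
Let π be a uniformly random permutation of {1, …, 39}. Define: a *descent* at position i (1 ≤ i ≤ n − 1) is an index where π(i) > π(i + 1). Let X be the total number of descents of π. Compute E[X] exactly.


Write X = Σ X_I over i = 1, …, 38, with X_I the indicator of one descent.
There are 38 indicators.
For each fixed i, the pair (π(i), π(i+1)) is a uniformly random ordered pair of distinct values from {1, …, 39}; by symmetry P[π(i) > π(i+1)] = 1/2.
By linearity: E[X] = 38 · (1/2) = (39 − 1) · (1/2) = 19 ≈ 19.0000.

E[X] = 19 = 19.0000.


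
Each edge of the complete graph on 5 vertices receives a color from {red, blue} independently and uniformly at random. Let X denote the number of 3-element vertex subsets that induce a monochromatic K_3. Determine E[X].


Let X = Σ_S X_S over the C(5, 3) = 10 subsets S of size 3, where X_S = 1 if the K_3 on S is monochromatic.
For a fixed S, the K_3 on S has C(3, 2) = 3 edges. P[all 3 edges red] = (1/2)^3, and likewise for blue, so P[monochromatic] = 2·(1/2)^3 = 2^{1 − 3} = 1/4.
By linearity of expectation: E[X] = C(5, 3) · 2^{1 − 3} = 10 · 1/4 = 5/2.
Numerically: E[X] ≈ 2.5000.

E[X] = C(5,3)·2^(1−C(3,2)) = 5/2 ≈ 2.5000.


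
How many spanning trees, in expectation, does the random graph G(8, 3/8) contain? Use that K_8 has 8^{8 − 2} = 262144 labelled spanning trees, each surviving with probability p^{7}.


K_8 has 8^{8 − 2} = 262144 labelled spanning trees.
For each such spanning tree H, let X_H = 1 if all 7 edges of H are present in G. Then P[X_H = 1] = p^{7} = (3/8)^{7} = 2187/2097152.
By linearity of expectation: E[X] = Σ_H E[X_H] = 262144 · p^{7} = 262144 · 2187/2097152 = 2187/8.
Numerically: E[X] ≈ 273.4.

E[X] = 262144 · (3/8)^{7} = 2187/8 ≈ 273.4.


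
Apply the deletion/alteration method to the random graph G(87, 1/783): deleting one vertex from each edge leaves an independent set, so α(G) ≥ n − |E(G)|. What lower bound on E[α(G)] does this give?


E[|E(G)|] = C(87, 2)·p = 3741 · (1/783) = 43/9.
E[α(G)] ≥ n − E[|E(G)|] = 87 − 43/9 = 740/9.
Numerically: ≈ 82.222222.
(This is only a lower bound; the true E[α(G)] may be larger.)

E[α(G)] ≥ 740/9 ≈ 82.222222.


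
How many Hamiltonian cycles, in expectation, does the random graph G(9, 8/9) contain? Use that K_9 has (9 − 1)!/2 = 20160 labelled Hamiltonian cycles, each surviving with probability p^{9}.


K_9 has (9 − 1)!/2 = 20160 labelled Hamiltonian cycles.
For each such Hamiltonian cycle H, let X_H = 1 if all 9 edges of H are present in G. Then P[X_H = 1] = p^{9} = (8/9)^{9} = 134217728/387420489.
Summing the indicators: E[X] = Σ_H E[X_H] = 20160 · p^{9} = 20160 · 134217728/387420489 = 300647710720/43046721.
Numerically: E[X] ≈ 6984.2.

E[X] = 20160 · (8/9)^{9} = 300647710720/43046721 ≈ 6984.2.


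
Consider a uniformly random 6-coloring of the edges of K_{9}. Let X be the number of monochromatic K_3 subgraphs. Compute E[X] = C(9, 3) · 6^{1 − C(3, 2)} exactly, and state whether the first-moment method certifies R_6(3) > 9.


E[X] = C(9, 3) · 6^{1 − 3} = 84 · 6^{−2} = 84/36.
As a reduced fraction: E[X] = 7/3 ≈ 2.3333.
Is E[X] < 1? NO.
Since E[X] ≥ 1, the first-moment bound is inconclusive at n = 9; it does NOT by itself certify R_6(3) > 9.

E[X] = 7/3 ≈ 2.3333; E[X] ≥ 1; first-moment method inconclusive here.


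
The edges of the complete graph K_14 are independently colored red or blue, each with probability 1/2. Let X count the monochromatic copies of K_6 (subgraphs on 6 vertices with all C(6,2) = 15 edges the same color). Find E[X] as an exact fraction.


Let X = Σ_S X_S over the C(14, 6) = 3003 subsets S of size 6, where X_S = 1 if the K_6 on S is monochromatic.
For a fixed S, the K_6 on S has C(6, 2) = 15 edges. P[all 15 edges red] = (1/2)^15, and likewise for blue, so P[monochromatic] = 2·(1/2)^15 = 2^{1 − 15} = 1/16384.
Summing: E[X] = C(14, 6) · 2^{1 − 15} = 3003 · 1/16384 = 3003/16384.
Numerically: E[X] ≈ 0.1833.

E[X] = C(14,6)·2^(1−C(6,2)) = 3003/16384 ≈ 0.1833.


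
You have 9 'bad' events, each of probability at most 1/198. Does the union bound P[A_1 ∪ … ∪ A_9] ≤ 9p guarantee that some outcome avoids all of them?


Union bound: P[∪_{i=1}^{9} A_i] ≤ Σ_i P[A_i] ≤ 9·p = 9·(1/198) = 1/22.
Numerically: 1/22 ≈ 0.045.
Is 1/22 < 1? YES.
Since P[∪ A_i] ≤ 1/22 < 1, the complement has P[∩ A_i^c] ≥ 1 − 1/22 = 21/22 > 0, so some outcome avoids every A_i.

9·p = 1/22 ≈ 0.045; existence CERTIFIED by the union bound.


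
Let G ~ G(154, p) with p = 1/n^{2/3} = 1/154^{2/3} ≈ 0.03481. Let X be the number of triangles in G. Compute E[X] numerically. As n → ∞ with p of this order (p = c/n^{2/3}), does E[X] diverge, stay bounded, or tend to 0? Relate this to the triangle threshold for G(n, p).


Number of potential triangles: C(154, 3) = 596904.
Each occurs with probability p³ ≈ (0.03481)³ ≈ 4.216563e-05.
By linearity: E[X] = C(154, 3)·p³ ≈ 596904 · 4.216563e-05 ≈ 25.1688.
Since α = 2/3 < 1, p = c/n^{2/3} ≫ 1/n is above the triangle threshold p ~ 1/n. Asymptotically E[X] ~ (c³/6)·n^{3(1−α)} = (1³/6)·n^{1} → ∞; triangles are abundant w.h.p.

E[X] ≈ 25.1688; in regime p = Θ(1/n^{2/3}) E[X] diverges (above the triangle threshold p ~ 1/n).


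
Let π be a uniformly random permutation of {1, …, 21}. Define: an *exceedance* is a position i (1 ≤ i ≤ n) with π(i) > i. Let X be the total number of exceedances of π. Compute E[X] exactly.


Write X = Σ_{i=1}^{21} X_i, where X_i = 1_{π(i) > i}.
For each fixed i, π(i) is uniform over {1, …, 21} (marginal of a uniform permutation), so P[π(i) > i] = (n − i)/n. Summing: Σ_{i=1}^{21} (n − i)/n = (0 + 1 + … + 20)/21 = 21(21 − 1)/(2·21) = (21 − 1)/2.
Hence E[X] = Σ_{i=1}^{21} (21 − i)/21 = 10 ≈ 10.00000.

E[X] = 10 = 10.00000.


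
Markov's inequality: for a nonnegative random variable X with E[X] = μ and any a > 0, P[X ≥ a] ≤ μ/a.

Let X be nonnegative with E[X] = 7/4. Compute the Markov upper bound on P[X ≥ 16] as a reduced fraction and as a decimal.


μ = E[X] = 7/4, a = 16.
Markov: P[X ≥ 16] ≤ μ/a = (7/4)/16 = 7/64.
Numerically: ≈ 0.109375.
(Since a = 16 > μ = 1.750000, the bound 7/64 is < 1 and informative.)

P[X ≥ 16] ≤ 7/64 ≈ 0.109375.


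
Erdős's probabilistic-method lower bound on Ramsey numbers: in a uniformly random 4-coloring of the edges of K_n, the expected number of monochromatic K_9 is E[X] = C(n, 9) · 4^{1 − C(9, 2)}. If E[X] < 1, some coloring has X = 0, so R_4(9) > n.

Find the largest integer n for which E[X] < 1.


We need C(n, 9) · 4^{1 − 36} < 1, i.e. C(n, 9) < 4^{36 − 1} = 1180591620717411303424.
Check values of n near the boundary:
  n = 910: C(910, 9) = 1133378248346922788210; 1133378248346922788210 < 1180591620717411303424? YES
  n = 911: C(911, 9) = 1144686900492291197405; 1144686900492291197405 < 1180591620717411303424? YES
  n = 912: C(912, 9) = 1156095740032081475120; 1156095740032081475120 < 1180591620717411303424? YES
  n = 913: C(913, 9) = 1167605542753639808390; 1167605542753639808390 < 1180591620717411303424? YES
  n = 914: C(914, 9) = 1179217089587653905932; 1179217089587653905932 < 1180591620717411303424? YES
  n = 915: C(915, 9) = 1190931166636537885130; 1190931166636537885130 < 1180591620717411303424? NO
  n = 916: C(916, 9) = 1202748565202942340440; 1202748565202942340440 < 1180591620717411303424? NO
  n = 917: C(917, 9) = 1214670081818390006810; 1214670081818390006810 < 1180591620717411303424? NO
The largest n with C(n, 9) < 1180591620717411303424 is n = 914 (where E[X] = 294804272396913476483/295147905179352825856 ≈ 0.99884). Hence R_4(9) > 914, i.e. R_4(9) ≥ 915.

Largest n = 914; hence R_4(9) > 914.
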